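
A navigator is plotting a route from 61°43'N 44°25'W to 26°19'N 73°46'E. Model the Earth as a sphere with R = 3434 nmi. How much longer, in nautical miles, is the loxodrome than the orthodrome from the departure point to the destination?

Great circle: cos σ = sin φ₁ sin φ₂ + cos φ₁ cos φ₂ cos Δλ,  σ = 1.3798 rad → d_gc = 4738.326 nmi
Rhumb line: Δψ = -0.9021, q = Δφ/Δψ = 0.6849, d_rh = R√(Δφ²+q²Δλ²) = 5294.830 nmi
Excess = 5294.830 − 4738.326 = 556.504 ≈ 557 nmi

557 nmi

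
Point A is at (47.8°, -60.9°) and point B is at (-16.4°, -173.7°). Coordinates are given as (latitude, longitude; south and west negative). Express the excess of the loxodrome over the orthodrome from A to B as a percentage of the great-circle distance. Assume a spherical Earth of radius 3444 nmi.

2.5%

Great circle: σ = 2.0475 rad → d_gc = Rσ = 7051.7 nmi
Rhumb: Δφ = -1.1205, Δλ = -1.9687, Δψ = -1.2425, q = Δφ/Δψ = 0.9018 → d_rh = R√(Δφ²+q²Δλ²) = 7230.5 nmi
Excess = (7230.5 − 7051.7) / 7051.7 = 178.8 / 7051.7 = 2.54% ≈ 2.5%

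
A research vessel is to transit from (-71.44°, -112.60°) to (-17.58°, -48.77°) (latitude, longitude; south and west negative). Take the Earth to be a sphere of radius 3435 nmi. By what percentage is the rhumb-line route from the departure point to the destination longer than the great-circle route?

Great circle: σ = 1.1372 rad → d_gc = Rσ = 3906.2 nmi
Rhumb: Δφ = +0.9400, Δλ = +1.1140, Δψ = +1.4998, q = Δφ/Δψ = 0.6268 → d_rh = R√(Δφ²+q²Δλ²) = 4022.3 nmi
Excess = (4022.3 − 3906.2) / 3906.2 = 116.1 / 3906.2 = 2.97% ≈ 3.0%

3.0%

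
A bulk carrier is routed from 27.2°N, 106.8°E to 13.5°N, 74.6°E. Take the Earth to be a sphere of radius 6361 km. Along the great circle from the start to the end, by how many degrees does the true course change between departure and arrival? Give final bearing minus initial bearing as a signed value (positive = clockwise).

At departure: θ₁ = atan2(sin Δλ cos φ₂, cos φ₁ sin φ₂ − sin φ₁ cos φ₂ cos Δλ) = 251.99°
At arrival: θ₂ = atan2(sin Δλ cos φ₁, −cos φ₂ sin φ₁ + sin φ₂ cos φ₁ cos Δλ) = 240.44°
Δθ = θ₂ − θ₁ = -11.5°

-11.5°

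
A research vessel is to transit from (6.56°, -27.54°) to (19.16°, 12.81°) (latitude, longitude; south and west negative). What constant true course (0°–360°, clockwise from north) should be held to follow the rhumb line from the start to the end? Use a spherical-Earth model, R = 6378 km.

72.2°

Meridional parts: M(φ₁)=+0.1147, M(φ₂)=+0.3408 → ΔM = +0.2261;  Δλ = +0.7042 rad
tan C = Δλ / ΔM = +3.1151 → C = 72.20°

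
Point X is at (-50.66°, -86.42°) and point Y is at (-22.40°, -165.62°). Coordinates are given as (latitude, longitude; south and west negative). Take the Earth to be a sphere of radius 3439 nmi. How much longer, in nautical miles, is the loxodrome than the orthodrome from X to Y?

Great circle: cos σ = sin φ₁ sin φ₂ + cos φ₁ cos φ₂ cos Δλ,  σ = 1.1543 rad → d_gc = 3969.7 nmi
Rhumb line: Δψ = +0.6274, q = Δφ/Δψ = 0.7861, d_rh = R√(Δφ²+q²Δλ²) = 4104.0 nmi
Excess = 4104.0 − 3969.7 = 134.3 ≈ 134 nmi

134 nmi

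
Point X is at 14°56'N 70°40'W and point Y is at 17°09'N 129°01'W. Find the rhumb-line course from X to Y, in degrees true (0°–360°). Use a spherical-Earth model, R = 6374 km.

Δψ = ln[tan(π/4+φ₂/2)/tan(π/4+φ₁/2)] = +0.0403
Δλ = -1.0184 rad (taken the short way round)
course = atan2(Δλ, Δψ) = 272.26°

272.3°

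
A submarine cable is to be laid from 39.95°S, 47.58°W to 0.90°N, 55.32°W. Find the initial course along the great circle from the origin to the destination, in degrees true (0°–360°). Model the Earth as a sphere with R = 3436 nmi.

348.3°

θ = atan2( sin Δλ·cos φ₂ ,  cos φ₁ sin φ₂ − sin φ₁ cos φ₂ cos Δλ )
  = atan2(-0.1347, +0.6482) = 348.26°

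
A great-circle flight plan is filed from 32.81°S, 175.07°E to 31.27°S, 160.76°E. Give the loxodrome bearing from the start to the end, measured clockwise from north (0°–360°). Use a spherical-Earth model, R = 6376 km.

277.2°

Δψ = ln[tan(π/4+φ₂/2)/tan(π/4+φ₁/2)] = +0.0317
Δλ = -0.2498 rad (taken the short way round)
course = atan2(Δλ, Δψ) = 277.24°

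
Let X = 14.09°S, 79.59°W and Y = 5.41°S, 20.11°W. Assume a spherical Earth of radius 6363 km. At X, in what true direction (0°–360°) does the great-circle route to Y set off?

87.9°

N = sin Δλ·cos φ₂ = +0.8576;  D = cos φ₁ sin φ₂ − sin φ₁ cos φ₂ cos Δλ = +0.0316
initial course = atan2(N, D) = 87.89°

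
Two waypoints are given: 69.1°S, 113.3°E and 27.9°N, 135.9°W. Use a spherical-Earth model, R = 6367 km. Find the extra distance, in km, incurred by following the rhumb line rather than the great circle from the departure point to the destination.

655 km

Great circle: cos σ = sin φ₁ sin φ₂ + cos φ₁ cos φ₂ cos Δλ,  σ = 2.1521 rad → d_gc = 13702.3 km
Rhumb line: Δψ = +2.1979, q = Δφ/Δψ = 0.7703, d_rh = R√(Δφ²+q²Δλ²) = 14357.6 km
Excess = 14357.6 − 13702.3 = 655.3 ≈ 655 km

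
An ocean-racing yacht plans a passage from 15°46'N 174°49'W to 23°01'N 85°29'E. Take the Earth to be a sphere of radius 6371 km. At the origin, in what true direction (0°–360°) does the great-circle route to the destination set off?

294.8°

θ = atan2( sin Δλ·cos φ₂ ,  cos φ₁ sin φ₂ − sin φ₁ cos φ₂ cos Δλ )
  = atan2(-0.9072, +0.4184) = 294.76°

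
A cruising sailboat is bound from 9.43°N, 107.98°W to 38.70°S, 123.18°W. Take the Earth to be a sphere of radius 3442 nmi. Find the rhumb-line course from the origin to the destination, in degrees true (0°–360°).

196.4°

Meridional parts: M(φ₁)=+0.1653, M(φ₂)=-0.7336 → ΔM = -0.8989;  Δλ = -0.2653 rad
tan C = Δλ / ΔM = +0.2951 → C = 196.44°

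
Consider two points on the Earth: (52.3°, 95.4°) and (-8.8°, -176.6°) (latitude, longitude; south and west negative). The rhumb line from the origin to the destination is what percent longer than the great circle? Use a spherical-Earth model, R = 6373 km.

2.2%

Great circle: σ = 1.6709 rad → d_gc = Rσ = 10648.8 km
Rhumb: Δφ = -1.0664, Δλ = +1.5359, Δψ = -1.2289, q = Δφ/Δψ = 0.8678 → d_rh = R√(Δφ²+q²Δλ²) = 10878.2 km
Excess = (10878.2 − 10648.8) / 10648.8 = 229.4 / 10648.8 = 2.154% ≈ 2.2%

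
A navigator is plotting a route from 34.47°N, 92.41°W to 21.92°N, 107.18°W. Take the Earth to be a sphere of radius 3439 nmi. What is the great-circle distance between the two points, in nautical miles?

1083 nmi

cos σ = sin φ₁ sin φ₂ + cos φ₁ cos φ₂ cos Δλ
      = sin(34.47°)sin(21.92°) + cos(34.47°)cos(21.92°)cos(-14.77°) = 0.9508
σ = 18.041° → d = Rσ = 3439·0.31488 = 1083 nmi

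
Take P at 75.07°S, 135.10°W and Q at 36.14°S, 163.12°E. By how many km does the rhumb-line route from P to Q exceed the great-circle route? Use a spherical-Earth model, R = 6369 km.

187 km

Great circle: cos σ = sin φ₁ sin φ₂ + cos φ₁ cos φ₂ cos Δλ,  σ = 0.8390 rad → d_gc = 5343.3 km
Rhumb line: Δψ = +1.3550, q = Δφ/Δψ = 0.5014, d_rh = R√(Δφ²+q²Δλ²) = 5530.4 km
Excess = 5530.4 − 5343.3 = 187.1 ≈ 187 km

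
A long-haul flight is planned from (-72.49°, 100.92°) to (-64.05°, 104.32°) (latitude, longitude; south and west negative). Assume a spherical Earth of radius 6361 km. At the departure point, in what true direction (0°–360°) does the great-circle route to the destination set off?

θ = atan2( sin Δλ·cos φ₂ ,  cos φ₁ sin φ₂ − sin φ₁ cos φ₂ cos Δλ )
  = atan2(+0.0260, +0.1460) = 10.08°

10.1°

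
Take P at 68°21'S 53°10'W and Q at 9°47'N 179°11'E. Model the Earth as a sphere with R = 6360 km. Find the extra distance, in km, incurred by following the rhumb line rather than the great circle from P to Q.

Great circle: cos σ = sin φ₁ sin φ₂ + cos φ₁ cos φ₂ cos Δλ,  σ = 1.9606 rad → d_gc = 12469.5 km
Rhumb line: Δψ = +1.8260, q = Δφ/Δψ = 0.7468, d_rh = R√(Δφ²+q²Δλ²) = 13682.3 km
Excess = 13682.3 − 12469.5 = 1212.8 ≈ 1213 km

1213 km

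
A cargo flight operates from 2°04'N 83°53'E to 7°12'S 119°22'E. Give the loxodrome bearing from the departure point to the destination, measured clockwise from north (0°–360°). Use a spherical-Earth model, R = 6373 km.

Δψ = ln[tan(π/4+φ₂/2)/tan(π/4+φ₁/2)] = -0.1621
Δλ = +0.6193 rad (taken the short way round)
course = atan2(Δλ, Δψ) = 104.67°

104.7°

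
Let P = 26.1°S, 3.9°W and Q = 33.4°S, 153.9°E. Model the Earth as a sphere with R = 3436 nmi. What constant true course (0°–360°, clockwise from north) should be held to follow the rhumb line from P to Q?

93.1°

Δψ = ln[tan(π/4+φ₂/2)/tan(π/4+φ₁/2)] = -0.1469
Δλ = +2.7541 rad (taken the short way round)
course = atan2(Δλ, Δψ) = 93.05°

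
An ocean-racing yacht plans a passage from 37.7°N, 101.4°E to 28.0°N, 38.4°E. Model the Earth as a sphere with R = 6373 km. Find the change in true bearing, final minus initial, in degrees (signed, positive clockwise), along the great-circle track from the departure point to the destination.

At departure: θ₁ = atan2(sin Δλ cos φ₂, cos φ₁ sin φ₂ − sin φ₁ cos φ₂ cos Δλ) = 279.12°
At arrival: θ₂ = atan2(sin Δλ cos φ₁, −cos φ₂ sin φ₁ + sin φ₂ cos φ₁ cos Δλ) = 242.22°
Δθ = θ₂ − θ₁ = -36.9°

-36.9°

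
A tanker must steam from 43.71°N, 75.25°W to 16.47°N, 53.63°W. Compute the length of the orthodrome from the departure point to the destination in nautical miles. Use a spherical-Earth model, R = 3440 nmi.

Haversine: a = sin²(Δφ/2)+cos φ₁ cos φ₂ sin²(Δλ/2) = 0.07984;  σ = 2·atan2(√a,√(1−a))
σ = 32.825° → d = Rσ = 3440·0.57290 = 1971 nmi

1971 nmi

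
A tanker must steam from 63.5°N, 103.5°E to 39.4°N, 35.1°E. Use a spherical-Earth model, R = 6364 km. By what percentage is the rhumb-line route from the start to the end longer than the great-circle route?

4.0%

Great circle: σ = 0.8024 rad → d_gc = Rσ = 5106.6 km
Rhumb: Δφ = -0.4206, Δλ = -1.1938, Δψ = -0.6969, q = Δφ/Δψ = 0.6036 → d_rh = R√(Δφ²+q²Δλ²) = 5309.8 km
Excess = (5309.8 − 5106.6) / 5106.6 = 203.2 / 5106.6 = 3.98% ≈ 4.0%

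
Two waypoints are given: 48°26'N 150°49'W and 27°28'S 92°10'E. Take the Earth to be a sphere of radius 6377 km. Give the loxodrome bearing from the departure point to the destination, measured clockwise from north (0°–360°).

Δψ = ln[tan(π/4+φ₂/2)/tan(π/4+φ₁/2)] = -1.4677
Δλ = -2.0423 rad (taken the short way round)
course = atan2(Δλ, Δψ) = 234.30°

234.3°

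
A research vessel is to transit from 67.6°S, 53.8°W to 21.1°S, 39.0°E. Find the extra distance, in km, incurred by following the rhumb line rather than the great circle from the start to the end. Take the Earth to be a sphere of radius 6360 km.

Great circle: cos σ = sin φ₁ sin φ₂ + cos φ₁ cos φ₂ cos Δλ,  σ = 1.2498 rad → d_gc = 7949.0 km
Rhumb line: Δψ = +1.2426, q = Δφ/Δψ = 0.6531, d_rh = R√(Δφ²+q²Δλ²) = 8479.9 km
Excess = 8479.9 − 7949.0 = 530.9 ≈ 531 km

531 km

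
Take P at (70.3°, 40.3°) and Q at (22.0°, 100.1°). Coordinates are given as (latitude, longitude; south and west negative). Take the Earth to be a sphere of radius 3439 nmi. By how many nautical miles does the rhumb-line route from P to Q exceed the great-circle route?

Great circle: cos σ = sin φ₁ sin φ₂ + cos φ₁ cos φ₂ cos Δλ,  σ = 1.0357 rad → d_gc = 3561.9 nmi
Rhumb line: Δψ = -1.3571, q = Δφ/Δψ = 0.6212, d_rh = R√(Δφ²+q²Δλ²) = 3657.3 nmi
Excess = 3657.3 − 3561.9 = 95.4 ≈ 95 nmi

95 nmi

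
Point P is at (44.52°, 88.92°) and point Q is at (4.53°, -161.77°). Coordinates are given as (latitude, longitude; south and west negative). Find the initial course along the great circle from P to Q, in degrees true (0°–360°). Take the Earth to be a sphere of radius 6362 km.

73.0°

θ = atan2( sin Δλ·cos φ₂ ,  cos φ₁ sin φ₂ − sin φ₁ cos φ₂ cos Δλ )
  = atan2(+0.9408, +0.2874) = 73.01°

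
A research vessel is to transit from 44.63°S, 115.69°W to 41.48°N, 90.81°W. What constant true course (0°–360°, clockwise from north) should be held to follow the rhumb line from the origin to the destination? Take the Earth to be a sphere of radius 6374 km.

Meridional parts: M(φ₁)=-0.8723, M(φ₂)=+0.7970 → ΔM = +1.6693;  Δλ = +0.4342 rad
tan C = Δλ / ΔM = +0.2601 → C = 14.58°

14.6°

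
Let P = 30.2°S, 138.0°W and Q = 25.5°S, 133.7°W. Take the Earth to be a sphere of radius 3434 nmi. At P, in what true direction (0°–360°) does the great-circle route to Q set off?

θ = atan2( sin Δλ·cos φ₂ ,  cos φ₁ sin φ₂ − sin φ₁ cos φ₂ cos Δλ )
  = atan2(+0.0677, +0.0807) = 40.00°

40.0°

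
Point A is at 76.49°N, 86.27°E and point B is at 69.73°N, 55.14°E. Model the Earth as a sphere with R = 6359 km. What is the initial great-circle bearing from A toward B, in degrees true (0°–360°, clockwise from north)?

N = sin Δλ·cos φ₂ = -0.1791;  D = cos φ₁ sin φ₂ − sin φ₁ cos φ₂ cos Δλ = -0.0692
initial course = atan2(N, D) = 248.87°

248.9°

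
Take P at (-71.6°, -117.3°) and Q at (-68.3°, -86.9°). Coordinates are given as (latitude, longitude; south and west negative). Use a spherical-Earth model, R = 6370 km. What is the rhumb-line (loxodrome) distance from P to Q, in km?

1213 km

Rhumb course C = atan2(Δλ, Δψ) with Δψ = ln[tan(π/4+φ₂/2)/tan(π/4+φ₁/2)] = +0.1684, Δλ = +0.5306 → C = 72.39°
d = R·|Δφ| / |cos C| = 6370·0.05760 / 0.30247 = 1213 km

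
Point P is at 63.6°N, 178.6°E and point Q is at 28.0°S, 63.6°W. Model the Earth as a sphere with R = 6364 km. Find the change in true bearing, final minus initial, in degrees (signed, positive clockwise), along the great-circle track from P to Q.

+72.0°

Initial bearing θ₁ = atan2(sin Δλ cos φ₂, cos φ₁ sin φ₂ − sin φ₁ cos φ₂ cos Δλ) = 78.42°
Final bearing θ₂ = (initial bearing from the destination back to the start) + 180° = 150.44°
Δθ = θ₂ − θ₁ = +72.0°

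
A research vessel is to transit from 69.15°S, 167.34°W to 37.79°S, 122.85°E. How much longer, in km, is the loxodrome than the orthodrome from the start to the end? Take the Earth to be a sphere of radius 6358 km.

233 km

Great circle: cos σ = sin φ₁ sin φ₂ + cos φ₁ cos φ₂ cos Δλ,  σ = 0.8370 rad → d_gc = 5321.43 km
Rhumb line: Δψ = +0.9796, q = Δφ/Δψ = 0.5588, d_rh = R√(Δφ²+q²Δλ²) = 5553.94 km
Excess = 5553.94 − 5321.43 = 232.51 ≈ 233 km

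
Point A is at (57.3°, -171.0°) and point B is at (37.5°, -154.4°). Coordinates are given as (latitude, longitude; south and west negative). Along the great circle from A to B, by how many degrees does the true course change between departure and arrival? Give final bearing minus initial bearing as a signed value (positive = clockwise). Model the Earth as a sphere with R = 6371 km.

+12.4°

At departure: θ₁ = atan2(sin Δλ cos φ₂, cos φ₁ sin φ₂ − sin φ₁ cos φ₂ cos Δλ) = 143.91°
At arrival: θ₂ = atan2(sin Δλ cos φ₁, −cos φ₂ sin φ₁ + sin φ₂ cos φ₁ cos Δλ) = 156.35°
Δθ = θ₂ − θ₁ = +12.4°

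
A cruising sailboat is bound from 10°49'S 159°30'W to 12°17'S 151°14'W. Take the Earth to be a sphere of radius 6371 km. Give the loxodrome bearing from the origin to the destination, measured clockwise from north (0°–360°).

100.3°

Δψ = ln[tan(π/4+φ₂/2)/tan(π/4+φ₁/2)] = -0.0261
Δλ = +0.1443 rad (taken the short way round)
course = atan2(Δλ, Δψ) = 100.26°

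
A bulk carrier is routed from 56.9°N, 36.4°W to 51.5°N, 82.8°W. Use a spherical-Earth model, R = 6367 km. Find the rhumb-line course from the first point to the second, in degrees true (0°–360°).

Meridional parts: M(φ₁)=+1.2135, M(φ₂)=+1.0521 → ΔM = -0.1614;  Δλ = -0.8098 rad
tan C = Δλ / ΔM = +5.0173 → C = 258.73°

258.7°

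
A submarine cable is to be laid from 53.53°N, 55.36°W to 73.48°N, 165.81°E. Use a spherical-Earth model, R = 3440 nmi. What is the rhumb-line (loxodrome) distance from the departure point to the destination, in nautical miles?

Rhumb course C = atan2(Δλ, Δψ) with Δψ = ln[tan(π/4+φ₂/2)/tan(π/4+φ₁/2)] = +0.8195, Δλ = -2.4230 → C = 288.69°
d = R·|Δφ| / |cos C| = 3440·0.34819 / 0.32040 = 3738 nmi

3738 nmi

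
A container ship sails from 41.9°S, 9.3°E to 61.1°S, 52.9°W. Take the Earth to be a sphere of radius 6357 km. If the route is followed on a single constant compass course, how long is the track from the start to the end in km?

4719 km

Rhumb course C = atan2(Δλ, Δψ) with Δψ = ln[tan(π/4+φ₂/2)/tan(π/4+φ₁/2)] = -0.5492, Δλ = -1.0856 → C = 243.17°
d = R·|Δφ| / |cos C| = 6357·0.33510 / 0.45141 = 4719 km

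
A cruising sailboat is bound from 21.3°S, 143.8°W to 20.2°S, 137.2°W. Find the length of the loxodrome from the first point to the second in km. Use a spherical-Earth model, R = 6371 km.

Δψ = ln[tan(π/4+φ₂/2)/tan(π/4+φ₁/2)] = +0.0205;  Δφ = +0.0192 rad,  Δλ = +0.1152 rad
q = Δφ/Δψ = 0.9351
d = R·√(Δφ² + q²Δλ²) = 6371·0.10942 = 697 km

697 km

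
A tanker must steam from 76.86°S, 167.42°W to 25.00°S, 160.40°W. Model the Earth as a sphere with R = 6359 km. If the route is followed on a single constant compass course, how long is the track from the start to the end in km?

Rhumb course C = atan2(Δλ, Δψ) with Δψ = ln[tan(π/4+φ₂/2)/tan(π/4+φ₁/2)] = +1.7104, Δλ = +0.1225 → C = 4.10°
d = R·|Δφ| / |cos C| = 6359·0.90513 / 0.99744 = 5770 km

5770 km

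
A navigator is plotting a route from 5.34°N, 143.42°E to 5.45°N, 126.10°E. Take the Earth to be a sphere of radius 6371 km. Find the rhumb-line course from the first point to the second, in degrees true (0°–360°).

270.4°

Δψ = ln[tan(π/4+φ₂/2)/tan(π/4+φ₁/2)] = +0.0019
Δλ = -0.3023 rad (taken the short way round)
course = atan2(Δλ, Δψ) = 270.37°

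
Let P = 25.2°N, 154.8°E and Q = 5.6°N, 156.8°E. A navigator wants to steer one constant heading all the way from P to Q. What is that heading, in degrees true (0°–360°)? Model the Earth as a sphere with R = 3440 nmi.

Δψ = ln[tan(π/4+φ₂/2)/tan(π/4+φ₁/2)] = -0.3568
Δλ = +0.0349 rad (taken the short way round)
course = atan2(Δλ, Δψ) = 174.41°

174.4°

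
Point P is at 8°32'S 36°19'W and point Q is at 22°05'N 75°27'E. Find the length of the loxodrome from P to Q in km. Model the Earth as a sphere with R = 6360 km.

Rhumb course C = atan2(Δλ, Δψ) with Δψ = ln[tan(π/4+φ₂/2)/tan(π/4+φ₁/2)] = +0.5448, Δλ = +1.9507 → C = 74.39°
d = R·|Δφ| / |cos C| = 6360·0.53436 / 0.26900 = 12634 km

12634 km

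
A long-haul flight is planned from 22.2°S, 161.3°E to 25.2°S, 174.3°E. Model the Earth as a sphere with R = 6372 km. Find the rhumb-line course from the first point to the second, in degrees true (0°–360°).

Δψ = ln[tan(π/4+φ₂/2)/tan(π/4+φ₁/2)] = -0.0572
Δλ = +0.2269 rad (taken the short way round)
course = atan2(Δλ, Δψ) = 104.15°

104.1°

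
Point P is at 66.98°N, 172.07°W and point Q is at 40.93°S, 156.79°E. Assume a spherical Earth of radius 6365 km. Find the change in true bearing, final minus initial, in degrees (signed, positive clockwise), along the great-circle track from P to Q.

Initial bearing θ₁ = atan2(sin Δλ cos φ₂, cos φ₁ sin φ₂ − sin φ₁ cos φ₂ cos Δλ) = 204.65°
Final bearing θ₂ = (initial bearing from the destination back to the start) + 180° = 192.47°
Δθ = θ₂ − θ₁ = -12.2°

-12.2°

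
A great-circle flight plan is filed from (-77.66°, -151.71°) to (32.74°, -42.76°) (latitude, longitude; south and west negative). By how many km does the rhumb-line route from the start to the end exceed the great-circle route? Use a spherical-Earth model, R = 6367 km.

Great circle: cos σ = sin φ₁ sin φ₂ + cos φ₁ cos φ₂ cos Δλ,  σ = 2.1978 rad → d_gc = 13993.3 km
Rhumb line: Δψ = +2.8300, q = Δφ/Δψ = 0.6809, d_rh = R√(Δφ²+q²Δλ²) = 14780.4 km
Excess = 14780.4 − 13993.3 = 787.1 ≈ 787 km

787 km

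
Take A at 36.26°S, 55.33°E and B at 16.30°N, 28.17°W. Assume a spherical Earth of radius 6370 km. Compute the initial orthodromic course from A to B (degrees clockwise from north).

N = sin Δλ·cos φ₂ = -0.9536;  D = cos φ₁ sin φ₂ − sin φ₁ cos φ₂ cos Δλ = +0.2906
initial course = atan2(N, D) = 286.95°

286.9°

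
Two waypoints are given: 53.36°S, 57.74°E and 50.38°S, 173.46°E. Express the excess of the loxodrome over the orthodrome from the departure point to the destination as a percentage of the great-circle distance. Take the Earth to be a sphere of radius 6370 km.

Great circle: σ = 1.1008 rad → d_gc = Rσ = 7011.8 km
Rhumb: Δφ = +0.0520, Δλ = +2.0197, Δψ = +0.0843, q = Δφ/Δψ = 0.6172 → d_rh = R√(Δφ²+q²Δλ²) = 7946.9 km
Excess = (7946.9 − 7011.8) / 7011.8 = 935.1 / 7011.8 = 13.34% ≈ 13.3%

13.3%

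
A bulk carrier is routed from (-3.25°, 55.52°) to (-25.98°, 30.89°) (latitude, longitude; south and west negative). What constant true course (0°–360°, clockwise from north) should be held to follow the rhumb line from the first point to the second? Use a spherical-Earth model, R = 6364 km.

226.1°

Δψ = ln[tan(π/4+φ₂/2)/tan(π/4+φ₁/2)] = -0.4131
Δλ = -0.4299 rad (taken the short way round)
course = atan2(Δλ, Δψ) = 226.14°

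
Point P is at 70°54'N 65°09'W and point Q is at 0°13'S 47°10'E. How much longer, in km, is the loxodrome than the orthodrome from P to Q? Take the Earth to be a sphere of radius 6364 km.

Great circle: cos σ = sin φ₁ sin φ₂ + cos φ₁ cos φ₂ cos Δλ,  σ = 1.6990 rad → d_gc = 10812.3 km
Rhumb line: Δψ = -1.7861, q = Δφ/Δψ = 0.6949, d_rh = R√(Δφ²+q²Δλ²) = 11728.3 km
Excess = 11728.3 − 10812.3 = 916.0 ≈ 916 km

916 km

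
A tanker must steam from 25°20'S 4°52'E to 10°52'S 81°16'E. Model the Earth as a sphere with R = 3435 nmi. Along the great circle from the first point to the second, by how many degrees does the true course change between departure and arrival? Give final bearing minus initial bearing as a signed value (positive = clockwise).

-27.7°

At departure: θ₁ = atan2(sin Δλ cos φ₂, cos φ₁ sin φ₂ − sin φ₁ cos φ₂ cos Δλ) = 94.29°
At arrival: θ₂ = atan2(sin Δλ cos φ₁, −cos φ₂ sin φ₁ + sin φ₂ cos φ₁ cos Δλ) = 66.60°
Δθ = θ₂ − θ₁ = -27.7°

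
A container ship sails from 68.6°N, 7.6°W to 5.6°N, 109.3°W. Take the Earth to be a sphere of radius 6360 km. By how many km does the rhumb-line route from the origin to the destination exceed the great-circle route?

681 km

Great circle: cos σ = sin φ₁ sin φ₂ + cos φ₁ cos φ₂ cos Δλ,  σ = 1.5536 rad → d_gc = 9880.8 km
Rhumb line: Δψ = -1.5684, q = Δφ/Δψ = 0.7011, d_rh = R√(Δφ²+q²Δλ²) = 10561.5 km
Excess = 10561.5 − 9880.8 = 680.7 ≈ 681 km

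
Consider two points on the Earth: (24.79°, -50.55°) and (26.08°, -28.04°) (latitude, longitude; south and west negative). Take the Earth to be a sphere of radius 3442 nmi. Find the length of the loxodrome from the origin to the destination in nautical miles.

1224 nmi

Rhumb course C = atan2(Δλ, Δψ) with Δψ = ln[tan(π/4+φ₂/2)/tan(π/4+φ₁/2)] = +0.0249, Δλ = +0.3929 → C = 86.37°
d = R·|Δφ| / |cos C| = 3442·0.02251 / 0.06333 = 1224 nmi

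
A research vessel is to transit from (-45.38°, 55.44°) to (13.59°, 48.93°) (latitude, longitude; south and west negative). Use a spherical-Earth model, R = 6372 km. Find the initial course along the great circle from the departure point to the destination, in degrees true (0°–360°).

θ = atan2( sin Δλ·cos φ₂ ,  cos φ₁ sin φ₂ − sin φ₁ cos φ₂ cos Δλ )
  = atan2(-0.1102, +0.8524) = 352.63°

352.6°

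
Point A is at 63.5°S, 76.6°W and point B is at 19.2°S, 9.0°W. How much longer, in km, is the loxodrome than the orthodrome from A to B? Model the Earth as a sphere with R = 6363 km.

208 km

Great circle: cos σ = sin φ₁ sin φ₂ + cos φ₁ cos φ₂ cos Δλ,  σ = 1.0985 rad → d_gc = 6990.1 km
Rhumb line: Δψ = +1.1046, q = Δφ/Δψ = 0.7000, d_rh = R√(Δφ²+q²Δλ²) = 7198.4 km
Excess = 7198.4 − 6990.1 = 208.3 ≈ 208 km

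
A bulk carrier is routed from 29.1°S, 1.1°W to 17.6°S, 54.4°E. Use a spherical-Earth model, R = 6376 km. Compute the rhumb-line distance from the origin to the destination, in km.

5800 km

Rhumb course C = atan2(Δλ, Δψ) with Δψ = ln[tan(π/4+φ₂/2)/tan(π/4+φ₁/2)] = +0.2191, Δλ = +0.9687 → C = 77.25°
d = R·|Δφ| / |cos C| = 6376·0.20071 / 0.22064 = 5800 km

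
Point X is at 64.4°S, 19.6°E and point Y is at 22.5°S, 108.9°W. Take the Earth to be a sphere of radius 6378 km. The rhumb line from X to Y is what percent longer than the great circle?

Great circle: σ = 1.4740 rad → d_gc = Rσ = 9401.4 km
Rhumb: Δφ = +0.7313, Δλ = -2.2427, Δψ = +1.0787, q = Δφ/Δψ = 0.6779 → d_rh = R√(Δφ²+q²Δλ²) = 10760.4 km
Excess = (10760.4 − 9401.4) / 9401.4 = 1359.0 / 9401.4 = 14.46% ≈ 14.5%

14.5%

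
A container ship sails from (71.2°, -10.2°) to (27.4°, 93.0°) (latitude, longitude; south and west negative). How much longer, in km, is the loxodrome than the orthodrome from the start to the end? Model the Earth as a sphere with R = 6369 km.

727 km

Great circle: cos σ = sin φ₁ sin φ₂ + cos φ₁ cos φ₂ cos Δλ,  σ = 1.1914 rad → d_gc = 7588.3 km
Rhumb line: Δψ = -1.3009, q = Δφ/Δψ = 0.5876, d_rh = R√(Δφ²+q²Δλ²) = 8315.5 km
Excess = 8315.5 − 7588.3 = 727.2 ≈ 727 km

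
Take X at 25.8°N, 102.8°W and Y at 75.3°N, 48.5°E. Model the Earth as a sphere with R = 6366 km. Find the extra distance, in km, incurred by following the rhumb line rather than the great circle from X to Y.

Great circle: cos σ = sin φ₁ sin φ₂ + cos φ₁ cos φ₂ cos Δλ,  σ = 1.3484 rad → d_gc = 8583.77 km
Rhumb line: Δψ = +1.5817, q = Δφ/Δψ = 0.5462, d_rh = R√(Δφ²+q²Δλ²) = 10703.28 km
Excess = 10703.28 − 8583.77 = 2119.51 ≈ 2120 km

2120 km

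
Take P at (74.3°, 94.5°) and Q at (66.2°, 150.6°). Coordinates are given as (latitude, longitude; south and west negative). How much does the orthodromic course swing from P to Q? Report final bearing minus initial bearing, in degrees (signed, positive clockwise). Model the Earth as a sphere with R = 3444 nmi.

+53.4°

Initial bearing θ₁ = atan2(sin Δλ cos φ₂, cos φ₁ sin φ₂ − sin φ₁ cos φ₂ cos Δλ) = 84.73°
Final bearing θ₂ = (initial bearing from the destination back to the start) + 180° = 138.11°
Δθ = θ₂ − θ₁ = +53.4°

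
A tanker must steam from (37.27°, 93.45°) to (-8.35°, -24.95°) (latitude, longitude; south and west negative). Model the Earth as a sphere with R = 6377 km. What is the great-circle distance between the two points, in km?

Haversine: a = sin²(Δφ/2)+cos φ₁ cos φ₂ sin²(Δλ/2) = 0.73121;  σ = 2·atan2(√a,√(1−a))
σ = 117.544° → d = Rσ = 6377·2.05153 = 13083 km

13083 km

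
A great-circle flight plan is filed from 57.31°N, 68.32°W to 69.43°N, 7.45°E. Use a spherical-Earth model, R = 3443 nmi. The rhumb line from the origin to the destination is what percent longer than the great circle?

Great circle: σ = 0.5834 rad → d_gc = Rσ = 2008.7 nmi
Rhumb: Δφ = +0.2115, Δλ = +1.3224, Δψ = +0.4801, q = Δφ/Δψ = 0.4406 → d_rh = R√(Δφ²+q²Δλ²) = 2134.4 nmi
Excess = (2134.4 − 2008.7) / 2008.7 = 125.7 / 2008.7 = 6.26% ≈ 6.3%

6.3%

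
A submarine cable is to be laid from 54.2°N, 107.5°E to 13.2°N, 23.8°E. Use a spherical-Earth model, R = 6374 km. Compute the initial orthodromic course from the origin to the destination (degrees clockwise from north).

272.8°

θ = atan2( sin Δλ·cos φ₂ ,  cos φ₁ sin φ₂ − sin φ₁ cos φ₂ cos Δλ )
  = atan2(-0.9677, +0.0469) = 272.78°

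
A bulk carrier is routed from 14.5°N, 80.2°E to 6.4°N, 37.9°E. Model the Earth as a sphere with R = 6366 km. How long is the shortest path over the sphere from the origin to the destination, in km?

Haversine: a = sin²(Δφ/2)+cos φ₁ cos φ₂ sin²(Δλ/2) = 0.13024;  σ = 2·atan2(√a,√(1−a))
σ = 42.310° → d = Rσ = 6366·0.73844 = 4701 km

4701 km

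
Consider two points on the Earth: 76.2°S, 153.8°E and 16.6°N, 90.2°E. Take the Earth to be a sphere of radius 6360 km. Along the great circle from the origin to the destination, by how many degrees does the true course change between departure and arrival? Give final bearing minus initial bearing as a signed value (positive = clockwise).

At departure: θ₁ = atan2(sin Δλ cos φ₂, cos φ₁ sin φ₂ − sin φ₁ cos φ₂ cos Δλ) = 299.31°
At arrival: θ₂ = atan2(sin Δλ cos φ₁, −cos φ₂ sin φ₁ + sin φ₂ cos φ₁ cos Δλ) = 347.46°
Δθ = θ₂ − θ₁ = +48.2°

+48.2°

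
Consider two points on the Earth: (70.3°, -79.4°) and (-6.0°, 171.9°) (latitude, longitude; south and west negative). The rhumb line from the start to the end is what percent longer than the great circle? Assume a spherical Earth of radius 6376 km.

7.1%

Great circle: σ = 1.7782 rad → d_gc = Rσ = 11337.6 km
Rhumb: Δφ = -1.3317, Δλ = -1.8972, Δψ = -1.8557, q = Δφ/Δψ = 0.7176 → d_rh = R√(Δφ²+q²Δλ²) = 12142.6 km
Excess = (12142.6 − 11337.6) / 11337.6 = 805.0 / 11337.6 = 7.10% ≈ 7.1%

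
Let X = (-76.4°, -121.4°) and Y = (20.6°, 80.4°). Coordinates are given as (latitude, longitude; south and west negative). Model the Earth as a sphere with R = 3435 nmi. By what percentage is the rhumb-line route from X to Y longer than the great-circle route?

Great circle: σ = 2.1488 rad → d_gc = Rσ = 7381.1 nmi
Rhumb: Δφ = +1.6930, Δλ = -2.7611, Δψ = +2.4941, q = Δφ/Δψ = 0.6788 → d_rh = R√(Δφ²+q²Δλ²) = 8675.5 nmi
Excess = (8675.5 − 7381.1) / 7381.1 = 1294.4 / 7381.1 = 17.54% ≈ 17.5%

17.5%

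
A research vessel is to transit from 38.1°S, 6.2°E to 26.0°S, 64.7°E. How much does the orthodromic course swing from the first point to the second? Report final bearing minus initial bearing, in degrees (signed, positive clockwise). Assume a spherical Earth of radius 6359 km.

At departure: θ₁ = atan2(sin Δλ cos φ₂, cos φ₁ sin φ₂ − sin φ₁ cos φ₂ cos Δλ) = 94.12°
At arrival: θ₂ = atan2(sin Δλ cos φ₁, −cos φ₂ sin φ₁ + sin φ₂ cos φ₁ cos Δλ) = 60.84°
Δθ = θ₂ − θ₁ = -33.3°

-33.3°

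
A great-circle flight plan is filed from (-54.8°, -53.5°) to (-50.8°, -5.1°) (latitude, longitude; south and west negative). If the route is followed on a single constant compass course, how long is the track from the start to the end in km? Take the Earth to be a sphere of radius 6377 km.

3284 km

Δψ = ln[tan(π/4+φ₂/2)/tan(π/4+φ₁/2)] = +0.1156;  Δφ = +0.0698 rad,  Δλ = +0.8447 rad
q = Δφ/Δψ = 0.6040
d = R·√(Δφ² + q²Δλ²) = 6377·0.51502 = 3284 km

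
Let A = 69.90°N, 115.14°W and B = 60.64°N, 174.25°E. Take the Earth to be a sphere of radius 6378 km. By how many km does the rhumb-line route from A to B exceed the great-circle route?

Great circle: cos σ = sin φ₁ sin φ₂ + cos φ₁ cos φ₂ cos Δλ,  σ = 0.5066 rad → d_gc = 3230.9 km
Rhumb line: Δψ = -0.3908, q = Δφ/Δψ = 0.4135, d_rh = R√(Δφ²+q²Δλ²) = 3410.1 km
Excess = 3410.1 − 3230.9 = 179.2 ≈ 179 km

179 km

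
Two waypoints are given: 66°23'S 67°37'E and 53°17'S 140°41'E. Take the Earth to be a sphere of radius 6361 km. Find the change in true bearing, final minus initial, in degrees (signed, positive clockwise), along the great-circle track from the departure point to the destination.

At departure: θ₁ = atan2(sin Δλ cos φ₂, cos φ₁ sin φ₂ − sin φ₁ cos φ₂ cos Δλ) = 105.78°
At arrival: θ₂ = atan2(sin Δλ cos φ₁, −cos φ₂ sin φ₁ + sin φ₂ cos φ₁ cos Δλ) = 40.15°
Δθ = θ₂ − θ₁ = -65.6°

-65.6°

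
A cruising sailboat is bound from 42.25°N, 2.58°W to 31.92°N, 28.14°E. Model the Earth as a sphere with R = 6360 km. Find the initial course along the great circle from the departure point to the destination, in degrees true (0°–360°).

N = sin Δλ·cos φ₂ = +0.4336;  D = cos φ₁ sin φ₂ − sin φ₁ cos φ₂ cos Δλ = -0.0992
initial course = atan2(N, D) = 102.89°

102.9°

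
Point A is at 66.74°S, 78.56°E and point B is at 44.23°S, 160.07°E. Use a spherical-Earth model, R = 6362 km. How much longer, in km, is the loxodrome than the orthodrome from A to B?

332 km

Great circle: cos σ = sin φ₁ sin φ₂ + cos φ₁ cos φ₂ cos Δλ,  σ = 0.8195 rad → d_gc = 5213.3 km
Rhumb line: Δψ = +0.7183, q = Δφ/Δψ = 0.5470, d_rh = R√(Δφ²+q²Δλ²) = 5545.6 km
Excess = 5545.6 − 5213.3 = 332.3 ≈ 332 km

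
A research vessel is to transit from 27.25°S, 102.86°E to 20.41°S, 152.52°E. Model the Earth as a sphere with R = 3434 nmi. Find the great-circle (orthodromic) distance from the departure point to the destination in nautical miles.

Haversine: a = sin²(Δφ/2)+cos φ₁ cos φ₂ sin²(Δλ/2) = 0.15049;  σ = 2·atan2(√a,√(1−a))
σ = 45.651° → d = Rσ = 3434·0.79676 = 2736 nmi

2736 nmi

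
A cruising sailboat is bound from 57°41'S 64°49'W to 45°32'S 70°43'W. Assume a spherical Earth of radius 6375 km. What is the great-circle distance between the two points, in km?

1411 km

Haversine: a = sin²(Δφ/2)+cos φ₁ cos φ₂ sin²(Δλ/2) = 0.01219;  σ = 2·atan2(√a,√(1−a))
σ = 12.679° → d = Rσ = 6375·0.22128 = 1411 km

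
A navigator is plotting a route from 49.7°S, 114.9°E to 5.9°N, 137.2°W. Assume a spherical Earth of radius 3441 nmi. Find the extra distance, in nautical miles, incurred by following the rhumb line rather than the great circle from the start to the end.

Great circle: cos σ = sin φ₁ sin φ₂ + cos φ₁ cos φ₂ cos Δλ,  σ = 1.8506 rad → d_gc = 6367.8 nmi
Rhumb line: Δψ = +1.1057, q = Δφ/Δψ = 0.8776, d_rh = R√(Δφ²+q²Δλ²) = 6594.9 nmi
Excess = 6594.9 − 6367.8 = 227.1 ≈ 227 nmi

227 nmi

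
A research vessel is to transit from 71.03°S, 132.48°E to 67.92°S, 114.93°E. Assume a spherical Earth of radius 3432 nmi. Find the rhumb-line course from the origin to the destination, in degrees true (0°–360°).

Meridional parts: M(φ₁)=-1.7893, M(φ₂)=-1.6342 → ΔM = +0.1551;  Δλ = -0.3063 rad
tan C = Δλ / ΔM = -1.9748 → C = 296.86°

296.9°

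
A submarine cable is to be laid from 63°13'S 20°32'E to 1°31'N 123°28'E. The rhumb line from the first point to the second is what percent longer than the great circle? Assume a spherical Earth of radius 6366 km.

Great circle: σ = 1.6956 rad → d_gc = Rσ = 10794.0 km
Rhumb: Δφ = +1.1298, Δλ = +1.7965, Δψ = +1.4616, q = Δφ/Δψ = 0.7730 → d_rh = R√(Δφ²+q²Δλ²) = 11396.6 km
Excess = (11396.6 − 10794.0) / 10794.0 = 602.6 / 10794.0 = 5.58% ≈ 5.6%

5.6%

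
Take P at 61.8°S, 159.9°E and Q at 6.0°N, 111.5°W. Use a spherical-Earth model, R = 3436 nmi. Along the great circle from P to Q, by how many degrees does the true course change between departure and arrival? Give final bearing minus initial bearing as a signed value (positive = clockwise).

-57.6°

At departure: θ₁ = atan2(sin Δλ cos φ₂, cos φ₁ sin φ₂ − sin φ₁ cos φ₂ cos Δλ) = 85.93°
At arrival: θ₂ = atan2(sin Δλ cos φ₁, −cos φ₂ sin φ₁ + sin φ₂ cos φ₁ cos Δλ) = 28.29°
Δθ = θ₂ − θ₁ = -57.6°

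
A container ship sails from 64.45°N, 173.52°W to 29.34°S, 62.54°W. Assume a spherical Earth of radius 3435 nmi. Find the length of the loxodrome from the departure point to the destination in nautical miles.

7790 nmi

Rhumb course C = atan2(Δλ, Δψ) with Δψ = ln[tan(π/4+φ₂/2)/tan(π/4+φ₁/2)] = -2.0200, Δλ = +1.9370 → C = 136.20°
d = R·|Δφ| / |cos C| = 3435·1.63694 / 0.72179 = 7790 nmi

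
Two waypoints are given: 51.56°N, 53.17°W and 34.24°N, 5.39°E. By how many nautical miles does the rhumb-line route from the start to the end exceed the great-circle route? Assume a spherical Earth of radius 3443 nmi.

Great circle: cos σ = sin φ₁ sin φ₂ + cos φ₁ cos φ₂ cos Δλ,  σ = 0.7830 rad → d_gc = 2695.9 nmi
Rhumb line: Δψ = -0.4170, q = Δφ/Δψ = 0.7249, d_rh = R√(Δφ²+q²Δλ²) = 2754.9 nmi
Excess = 2754.9 − 2695.9 = 59.0 ≈ 59 nmi

59 nmi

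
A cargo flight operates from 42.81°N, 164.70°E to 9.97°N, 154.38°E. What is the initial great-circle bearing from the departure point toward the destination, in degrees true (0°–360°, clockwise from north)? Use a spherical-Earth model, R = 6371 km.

θ = atan2( sin Δλ·cos φ₂ ,  cos φ₁ sin φ₂ − sin φ₁ cos φ₂ cos Δλ )
  = atan2(-0.1764, -0.5315) = 198.37°

198.4°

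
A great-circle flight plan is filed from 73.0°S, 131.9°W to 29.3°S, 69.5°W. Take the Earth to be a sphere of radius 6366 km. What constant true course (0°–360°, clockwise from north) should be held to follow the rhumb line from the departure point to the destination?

38.6°

Meridional parts: M(φ₁)=-1.9008, M(φ₂)=-0.5352 → ΔM = +1.3655;  Δλ = +1.0891 rad
tan C = Δλ / ΔM = +0.7976 → C = 38.57°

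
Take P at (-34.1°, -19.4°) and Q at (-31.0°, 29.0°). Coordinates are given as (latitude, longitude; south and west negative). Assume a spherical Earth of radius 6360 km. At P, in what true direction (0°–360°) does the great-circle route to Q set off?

99.5°

θ = atan2( sin Δλ·cos φ₂ ,  cos φ₁ sin φ₂ − sin φ₁ cos φ₂ cos Δλ )
  = atan2(+0.6410, -0.1074) = 99.51°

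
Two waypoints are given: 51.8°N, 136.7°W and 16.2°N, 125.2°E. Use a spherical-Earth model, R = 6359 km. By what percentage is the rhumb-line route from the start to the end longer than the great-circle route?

5.1%

Great circle: σ = 1.4348 rad → d_gc = Rσ = 9123.9 km
Rhumb: Δφ = -0.6213, Δλ = -1.7122, Δψ = -0.7739, q = Δφ/Δψ = 0.8028 → d_rh = R√(Δφ²+q²Δλ²) = 9592.6 km
Excess = (9592.6 − 9123.9) / 9123.9 = 468.7 / 9123.9 = 5.14% ≈ 5.1%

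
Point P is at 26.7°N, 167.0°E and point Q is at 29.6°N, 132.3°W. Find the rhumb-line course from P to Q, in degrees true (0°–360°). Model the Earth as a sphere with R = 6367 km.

Δψ = ln[tan(π/4+φ₂/2)/tan(π/4+φ₁/2)] = +0.0574
Δλ = +1.0594 rad (taken the short way round)
course = atan2(Δλ, Δψ) = 86.90°

86.9°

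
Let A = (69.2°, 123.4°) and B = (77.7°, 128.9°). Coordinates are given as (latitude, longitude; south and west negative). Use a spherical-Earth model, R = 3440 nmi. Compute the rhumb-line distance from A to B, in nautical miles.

519 nmi

Rhumb course C = atan2(Δλ, Δψ) with Δψ = ln[tan(π/4+φ₂/2)/tan(π/4+φ₁/2)] = +0.5326, Δλ = +0.0960 → C = 10.22°
d = R·|Δφ| / |cos C| = 3440·0.14835 / 0.98414 = 519 nmi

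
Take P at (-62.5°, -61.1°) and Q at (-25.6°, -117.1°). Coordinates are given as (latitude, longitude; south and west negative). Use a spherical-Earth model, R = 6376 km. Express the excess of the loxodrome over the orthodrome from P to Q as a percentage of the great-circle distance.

2.1%

Great circle: σ = 0.9070 rad → d_gc = Rσ = 5782.9 km
Rhumb: Δφ = +0.6440, Δλ = -0.9774, Δψ = +0.9453, q = Δφ/Δψ = 0.6813 → d_rh = R√(Δφ²+q²Δλ²) = 5906.7 km
Excess = (5906.7 − 5782.9) / 5782.9 = 123.8 / 5782.9 = 2.14% ≈ 2.1%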